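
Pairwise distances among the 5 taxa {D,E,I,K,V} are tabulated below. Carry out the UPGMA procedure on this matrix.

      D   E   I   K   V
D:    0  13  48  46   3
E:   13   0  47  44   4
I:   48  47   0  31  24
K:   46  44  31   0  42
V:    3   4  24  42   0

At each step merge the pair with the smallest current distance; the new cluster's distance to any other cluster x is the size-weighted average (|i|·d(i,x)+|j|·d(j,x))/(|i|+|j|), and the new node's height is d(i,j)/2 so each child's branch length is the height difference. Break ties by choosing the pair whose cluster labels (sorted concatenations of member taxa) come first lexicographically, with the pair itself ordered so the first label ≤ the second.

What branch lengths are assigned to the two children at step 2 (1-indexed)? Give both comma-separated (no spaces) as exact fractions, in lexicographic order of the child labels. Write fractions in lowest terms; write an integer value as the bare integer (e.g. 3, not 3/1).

11/4,17/4

1. join D+V (d=3) ⇒ DV; edges |D|=3/2, |V|=3/2
  updated: d(DV,E)=17/2, d(DV,I)=36, d(DV,K)=44
2. join DV+E (d=17/2) ⇒ DEV; edges |DV|=11/4, |E|=17/4
  updated: d(DEV,I)=119/3, d(DEV,K)=44
3. join I+K (d=31) ⇒ IK; edges |I|=31/2, |K|=31/2
  updated: d(DEV,IK)=251/6
4. join DEV+IK (d=251/6) ⇒ DEIKV; edges |DEV|=50/3, |IK|=65/12
final tree: (((D:3/2,V:3/2):11/4,E:17/4):50/3,(I:31/2,K:31/2):65/12)
total length: 757/12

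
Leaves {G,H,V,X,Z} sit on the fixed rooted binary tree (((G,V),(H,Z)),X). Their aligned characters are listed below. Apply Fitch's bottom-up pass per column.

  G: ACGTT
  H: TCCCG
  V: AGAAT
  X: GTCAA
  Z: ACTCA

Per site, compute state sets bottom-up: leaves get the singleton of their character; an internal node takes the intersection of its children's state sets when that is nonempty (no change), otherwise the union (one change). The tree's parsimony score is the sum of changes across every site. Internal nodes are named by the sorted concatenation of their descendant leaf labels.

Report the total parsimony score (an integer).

GV@0: {A} ∩ {A} = {A} (intersection, +0)
HZ@0: {T} ∪ {A} = {A,T} (union, +1)
GHVZ@0: {A} ∩ {A,T} = {A} (intersection, +0)
GHVXZ@0: {A} ∪ {G} = {A,G} (union, +1)
GV@1: {C} ∪ {G} = {C,G} (union, +1)
HZ@1: {C} ∩ {C} = {C} (intersection, +0)
GHVZ@1: {C,G} ∩ {C} = {C} (intersection, +0)
GHVXZ@1: {C} ∪ {T} = {C,T} (union, +1)
GV@2: {G} ∪ {A} = {A,G} (union, +1)
HZ@2: {C} ∪ {T} = {C,T} (union, +1)
GHVZ@2: {A,G} ∪ {C,T} = {A,C,G,T} (union, +1)
GHVXZ@2: {A,C,G,T} ∩ {C} = {C} (intersection, +0)
GV@3: {T} ∪ {A} = {A,T} (union, +1)
HZ@3: {C} ∩ {C} = {C} (intersection, +0)
GHVZ@3: {A,T} ∪ {C} = {A,C,T} (union, +1)
GHVXZ@3: {A,C,T} ∩ {A} = {A} (intersection, +0)
GV@4: {T} ∩ {T} = {T} (intersection, +0)
HZ@4: {G} ∪ {A} = {A,G} (union, +1)
GHVZ@4: {T} ∪ {A,G} = {A,G,T} (union, +1)
GHVXZ@4: {A,G,T} ∩ {A} = {A} (intersection, +0)
per-site changes: [2, 2, 3, 2, 2]; total = 11

11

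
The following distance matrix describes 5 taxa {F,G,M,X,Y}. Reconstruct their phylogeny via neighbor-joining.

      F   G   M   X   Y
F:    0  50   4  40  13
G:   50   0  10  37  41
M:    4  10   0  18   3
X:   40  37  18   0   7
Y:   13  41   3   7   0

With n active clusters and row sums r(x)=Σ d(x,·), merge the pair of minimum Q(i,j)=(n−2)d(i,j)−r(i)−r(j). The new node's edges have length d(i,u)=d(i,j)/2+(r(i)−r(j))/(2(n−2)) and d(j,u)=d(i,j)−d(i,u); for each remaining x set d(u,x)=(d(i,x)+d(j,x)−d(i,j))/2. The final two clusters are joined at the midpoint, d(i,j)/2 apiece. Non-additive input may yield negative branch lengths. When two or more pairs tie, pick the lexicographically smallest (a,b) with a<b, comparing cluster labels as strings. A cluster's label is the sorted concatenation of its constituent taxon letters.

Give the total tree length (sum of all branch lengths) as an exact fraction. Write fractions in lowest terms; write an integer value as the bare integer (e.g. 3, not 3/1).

381/8

1. join X+Y (d=7, Q=-145) ⇒ XY; edges |X|=59/6, |Y|=-17/6
  updated: d(F,XY)=23, d(G,XY)=71/2, d(M,XY)=7
2. join F+XY (d=23, Q=-193/2) ⇒ FXY; edges |F|=115/8, |XY|=69/8
  updated: d(FXY,G)=125/4, d(FXY,M)=-6
3. join FXY+G (d=125/4, Q=-141/4) ⇒ FGXY; edges |FXY|=61/8, |G|=189/8
  updated: d(FGXY,M)=-109/8
4. join FGXY+M (d=-109/8) ⇒ FGMXY; edges |FGXY|=-109/16, |M|=-109/16
final tree: (((F:115/8,(X:59/6,Y:-17/6):69/8):61/8,G:189/8):-109/16,M:-109/16)
total length: 381/8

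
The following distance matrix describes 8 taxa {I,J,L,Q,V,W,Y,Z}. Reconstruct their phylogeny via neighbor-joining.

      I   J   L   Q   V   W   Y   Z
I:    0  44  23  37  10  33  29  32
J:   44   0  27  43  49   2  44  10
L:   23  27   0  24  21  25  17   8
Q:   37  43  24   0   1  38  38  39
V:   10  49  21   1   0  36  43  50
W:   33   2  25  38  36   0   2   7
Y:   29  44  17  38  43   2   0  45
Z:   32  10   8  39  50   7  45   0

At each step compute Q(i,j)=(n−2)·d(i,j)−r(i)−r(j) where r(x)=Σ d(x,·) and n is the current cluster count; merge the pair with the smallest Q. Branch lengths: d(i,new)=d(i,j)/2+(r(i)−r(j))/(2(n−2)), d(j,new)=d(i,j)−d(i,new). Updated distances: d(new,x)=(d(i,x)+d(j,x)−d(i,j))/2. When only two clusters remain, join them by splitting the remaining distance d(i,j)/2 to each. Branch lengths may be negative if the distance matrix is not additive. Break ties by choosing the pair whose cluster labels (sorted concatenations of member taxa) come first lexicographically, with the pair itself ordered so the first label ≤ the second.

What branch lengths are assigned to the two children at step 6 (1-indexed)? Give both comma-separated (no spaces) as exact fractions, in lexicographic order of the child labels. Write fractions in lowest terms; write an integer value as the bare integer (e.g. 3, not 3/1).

41/8,129/16

iteration 1: select Q,V (d=1, Q=-424); attach at lengths (4/3, -1/3); label the merged cluster QV
  updated: d(I,QV)=23, d(J,QV)=91/2, d(L,QV)=22, d(QV,W)=73/2, d(QV,Y)=40, d(QV,Z)=44
iteration 2: select I,QV (d=23, Q=-280); attach at lengths (44/5, 71/5); label the merged cluster IQV
  updated: d(IQV,J)=133/4, d(IQV,L)=11, d(IQV,W)=93/4, d(IQV,Y)=23, d(IQV,Z)=53/2
iteration 3: select W,Y (d=2, Q=-729/4); attach at lengths (-255/32, 319/32); label the merged cluster WY
  updated: d(IQV,WY)=177/8, d(J,WY)=22, d(L,WY)=20, d(WY,Z)=25
iteration 4: select J,Z (d=10, Q=-527/4); attach at lengths (211/24, 29/24); label the merged cluster JZ
  updated: d(IQV,JZ)=199/8, d(JZ,L)=25/2, d(JZ,WY)=37/2
iteration 5: select IQV,L (d=11, Q=-159/2); attach at lengths (73/8, 15/8); label the merged cluster ILQV
  updated: d(ILQV,JZ)=211/16, d(ILQV,WY)=249/16
iteration 6: select ILQV,JZ (d=211/16, Q=-189/4); attach at lengths (41/8, 129/16); label the merged cluster IJLQVZ
  updated: d(IJLQVZ,WY)=167/16
iteration 7: select IJLQVZ,WY (d=167/16); attach at lengths (167/32, 167/32); label the merged cluster IJLQVWYZ
final tree: ((((I:44/5,(Q:4/3,V:-1/3):71/5):73/8,L:15/8):41/8,(J:211/24,Z:29/24):129/16):167/32,(W:-255/32,Y:319/32):167/32)
total length: 565/8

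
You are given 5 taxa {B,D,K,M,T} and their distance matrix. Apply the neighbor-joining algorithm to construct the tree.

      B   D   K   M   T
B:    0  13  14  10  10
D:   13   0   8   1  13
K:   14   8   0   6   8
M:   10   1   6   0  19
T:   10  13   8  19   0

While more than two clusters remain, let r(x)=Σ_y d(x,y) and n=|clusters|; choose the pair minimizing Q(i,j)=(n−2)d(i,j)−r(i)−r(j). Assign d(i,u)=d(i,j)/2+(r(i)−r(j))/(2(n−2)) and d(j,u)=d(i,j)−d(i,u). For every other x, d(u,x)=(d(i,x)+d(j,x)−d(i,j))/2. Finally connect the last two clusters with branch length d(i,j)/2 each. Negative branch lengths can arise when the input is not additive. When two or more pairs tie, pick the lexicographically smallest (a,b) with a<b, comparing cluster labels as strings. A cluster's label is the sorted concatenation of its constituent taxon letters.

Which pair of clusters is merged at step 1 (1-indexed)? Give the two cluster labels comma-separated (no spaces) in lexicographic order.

step 1: merge (D,M) at d=1, Q=-68; branch lengths D→1/3, M→2/3; new cluster DM
  updated: d(B,DM)=11, d(DM,K)=13/2, d(DM,T)=31/2
step 2: merge (B,T) at d=10, Q=-97/2; branch lengths B→43/8, T→37/8; new cluster BT
  updated: d(BT,DM)=33/4, d(BT,K)=6
step 3: merge (BT,DM) at d=33/4, Q=-83/4; branch lengths BT→31/8, DM→35/8; new cluster BDMT
  updated: d(BDMT,K)=17/8
step 4: merge (BDMT,K) at d=17/8; branch lengths BDMT→17/16, K→17/16; new cluster BDKMT
final tree: (((B:43/8,T:37/8):31/8,(D:1/3,M:2/3):35/8):17/16,K:17/16)
total length: 171/8

D,M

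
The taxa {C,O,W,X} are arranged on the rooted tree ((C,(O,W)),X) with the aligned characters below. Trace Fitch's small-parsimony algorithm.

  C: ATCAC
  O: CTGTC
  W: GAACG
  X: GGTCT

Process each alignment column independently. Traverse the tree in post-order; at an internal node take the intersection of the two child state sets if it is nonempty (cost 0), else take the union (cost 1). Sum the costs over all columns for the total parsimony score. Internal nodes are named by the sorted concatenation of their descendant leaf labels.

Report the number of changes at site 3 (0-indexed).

2

site 0, node OW: O={C} ∪ W={G} → {C,G} (+1)
site 0, node COW: C={A} ∪ OW={C,G} → {A,C,G} (+1)
site 0, node COWX: COW={A,C,G} ∩ X={G} → {G} (+0)
site 1, node OW: O={T} ∪ W={A} → {A,T} (+1)
site 1, node COW: C={T} ∩ OW={A,T} → {T} (+0)
site 1, node COWX: COW={T} ∪ X={G} → {G,T} (+1)
site 2, node OW: O={G} ∪ W={A} → {A,G} (+1)
site 2, node COW: C={C} ∪ OW={A,G} → {A,C,G} (+1)
site 2, node COWX: COW={A,C,G} ∪ X={T} → {A,C,G,T} (+1)
site 3, node OW: O={T} ∪ W={C} → {C,T} (+1)
site 3, node COW: C={A} ∪ OW={C,T} → {A,C,T} (+1)
site 3, node COWX: COW={A,C,T} ∩ X={C} → {C} (+0)
site 4, node OW: O={C} ∪ W={G} → {C,G} (+1)
site 4, node COW: C={C} ∩ OW={C,G} → {C} (+0)
site 4, node COWX: COW={C} ∪ X={T} → {C,T} (+1)
per-site changes: [2, 2, 3, 2, 2]; total = 11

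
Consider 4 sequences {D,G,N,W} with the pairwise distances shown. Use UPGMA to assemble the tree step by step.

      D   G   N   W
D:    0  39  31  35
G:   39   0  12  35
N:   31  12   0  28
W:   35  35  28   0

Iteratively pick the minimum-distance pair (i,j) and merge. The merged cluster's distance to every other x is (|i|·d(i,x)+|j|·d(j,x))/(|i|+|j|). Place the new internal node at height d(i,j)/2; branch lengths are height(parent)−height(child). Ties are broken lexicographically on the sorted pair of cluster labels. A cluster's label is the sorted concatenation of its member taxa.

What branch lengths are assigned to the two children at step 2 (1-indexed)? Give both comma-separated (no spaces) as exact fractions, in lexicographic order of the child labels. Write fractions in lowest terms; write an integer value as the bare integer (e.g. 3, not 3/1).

39/4,63/4

step 1: merge (G,N) at d=12; branch lengths G→6, N→6; new cluster GN
  updated: d(D,GN)=35, d(GN,W)=63/2
step 2: merge (GN,W) at d=63/2; branch lengths GN→39/4, W→63/4; new cluster GNW
  updated: d(D,GNW)=35
step 3: merge (D,GNW) at d=35; branch lengths D→35/2, GNW→7/4; new cluster DGNW
final tree: (D:35/2,((G:6,N:6):39/4,W:63/4):7/4)
total length: 227/4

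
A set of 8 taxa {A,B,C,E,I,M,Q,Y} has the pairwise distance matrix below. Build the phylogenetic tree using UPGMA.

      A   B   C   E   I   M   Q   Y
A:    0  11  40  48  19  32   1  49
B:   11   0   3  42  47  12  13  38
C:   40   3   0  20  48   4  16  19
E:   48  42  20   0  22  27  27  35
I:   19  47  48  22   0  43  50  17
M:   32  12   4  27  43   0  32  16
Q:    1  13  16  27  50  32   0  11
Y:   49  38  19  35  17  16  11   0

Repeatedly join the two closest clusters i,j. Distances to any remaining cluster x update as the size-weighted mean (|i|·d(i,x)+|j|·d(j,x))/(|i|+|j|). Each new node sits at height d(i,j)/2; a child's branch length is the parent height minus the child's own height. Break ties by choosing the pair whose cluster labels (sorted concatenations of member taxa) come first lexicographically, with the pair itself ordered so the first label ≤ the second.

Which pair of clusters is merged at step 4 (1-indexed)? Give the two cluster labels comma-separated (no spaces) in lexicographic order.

iteration 1: select A,Q (d=1); attach at lengths (1/2, 1/2); label the merged cluster AQ
  updated: d(AQ,B)=12, d(AQ,C)=28, d(AQ,E)=75/2, d(AQ,I)=69/2, d(AQ,M)=32, d(AQ,Y)=30
iteration 2: select B,C (d=3); attach at lengths (3/2, 3/2); label the merged cluster BC
  updated: d(AQ,BC)=20, d(BC,E)=31, d(BC,I)=95/2, d(BC,M)=8, d(BC,Y)=57/2
iteration 3: select BC,M (d=8); attach at lengths (5/2, 4); label the merged cluster BCM
  updated: d(AQ,BCM)=24, d(BCM,E)=89/3, d(BCM,I)=46, d(BCM,Y)=73/3
iteration 4: select I,Y (d=17); attach at lengths (17/2, 17/2); label the merged cluster IY
  updated: d(AQ,IY)=129/4, d(BCM,IY)=211/6, d(E,IY)=57/2
iteration 5: select AQ,BCM (d=24); attach at lengths (23/2, 8); label the merged cluster ABCMQ
  updated: d(ABCMQ,E)=164/5, d(ABCMQ,IY)=34
iteration 6: select E,IY (d=57/2); attach at lengths (57/4, 23/4); label the merged cluster EIY
  updated: d(ABCMQ,EIY)=168/5
iteration 7: select ABCMQ,EIY (d=168/5); attach at lengths (24/5, 51/20); label the merged cluster ABCEIMQY
final tree: (((A:1/2,Q:1/2):23/2,((B:3/2,C:3/2):5/2,M:4):8):24/5,(E:57/4,(I:17/2,Y:17/2):23/4):51/20)
total length: 1487/20

I,Y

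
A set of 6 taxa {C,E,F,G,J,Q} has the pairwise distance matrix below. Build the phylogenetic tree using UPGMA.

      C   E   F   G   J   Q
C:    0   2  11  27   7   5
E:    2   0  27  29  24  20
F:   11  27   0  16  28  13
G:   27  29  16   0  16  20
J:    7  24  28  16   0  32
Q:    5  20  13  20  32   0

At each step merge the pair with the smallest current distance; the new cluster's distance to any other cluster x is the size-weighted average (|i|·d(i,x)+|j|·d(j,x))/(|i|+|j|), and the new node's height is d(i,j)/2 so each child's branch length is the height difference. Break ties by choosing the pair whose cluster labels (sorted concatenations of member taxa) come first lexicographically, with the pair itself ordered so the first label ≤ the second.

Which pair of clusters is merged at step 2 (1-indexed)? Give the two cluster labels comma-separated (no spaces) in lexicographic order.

CE,Q

iteration 1: select C,E (d=2); attach at lengths (1, 1); label the merged cluster CE
  updated: d(CE,F)=19, d(CE,G)=28, d(CE,J)=31/2, d(CE,Q)=25/2
iteration 2: select CE,Q (d=25/2); attach at lengths (21/4, 25/4); label the merged cluster CEQ
  updated: d(CEQ,F)=17, d(CEQ,G)=76/3, d(CEQ,J)=21
iteration 3: select F,G (d=16); attach at lengths (8, 8); label the merged cluster FG
  updated: d(CEQ,FG)=127/6, d(FG,J)=22
iteration 4: select CEQ,J (d=21); attach at lengths (17/4, 21/2); label the merged cluster CEJQ
  updated: d(CEJQ,FG)=171/8
iteration 5: select CEJQ,FG (d=171/8); attach at lengths (3/16, 43/16); label the merged cluster CEFGJQ
final tree: ((((C:1,E:1):21/4,Q:25/4):17/4,J:21/2):3/16,(F:8,G:8):43/16)
total length: 377/8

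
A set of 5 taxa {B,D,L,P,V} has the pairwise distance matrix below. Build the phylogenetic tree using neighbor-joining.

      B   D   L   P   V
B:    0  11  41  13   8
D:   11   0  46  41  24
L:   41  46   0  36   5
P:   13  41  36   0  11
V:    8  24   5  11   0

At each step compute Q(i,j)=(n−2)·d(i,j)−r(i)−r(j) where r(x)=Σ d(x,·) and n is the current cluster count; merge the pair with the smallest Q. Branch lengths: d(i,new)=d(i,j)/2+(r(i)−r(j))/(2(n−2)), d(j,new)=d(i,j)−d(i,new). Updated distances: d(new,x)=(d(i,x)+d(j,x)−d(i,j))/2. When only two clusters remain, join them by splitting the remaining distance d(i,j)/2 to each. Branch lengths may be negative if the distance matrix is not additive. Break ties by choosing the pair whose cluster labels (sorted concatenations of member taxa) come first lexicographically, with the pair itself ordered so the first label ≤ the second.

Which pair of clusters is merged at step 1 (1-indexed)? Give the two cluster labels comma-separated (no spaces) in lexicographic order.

B,D

iteration 1: select B,D (d=11, Q=-162); attach at lengths (-8/3, 41/3); label the merged cluster BD
  updated: d(BD,L)=38, d(BD,P)=43/2, d(BD,V)=21/2
iteration 2: select BD,P (d=43/2, Q=-191/2); attach at lengths (89/8, 83/8); label the merged cluster BDP
  updated: d(BDP,L)=105/4, d(BDP,V)=0
iteration 3: select BDP,L (d=105/4, Q=-125/4); attach at lengths (85/8, 125/8); label the merged cluster BDLP
  updated: d(BDLP,V)=-85/8
iteration 4: select BDLP,V (d=-85/8); attach at lengths (-85/16, -85/16); label the merged cluster BDLPV
final tree: ((((B:-8/3,D:41/3):89/8,P:83/8):85/8,L:125/8):-85/16,V:-85/16)
total length: 385/8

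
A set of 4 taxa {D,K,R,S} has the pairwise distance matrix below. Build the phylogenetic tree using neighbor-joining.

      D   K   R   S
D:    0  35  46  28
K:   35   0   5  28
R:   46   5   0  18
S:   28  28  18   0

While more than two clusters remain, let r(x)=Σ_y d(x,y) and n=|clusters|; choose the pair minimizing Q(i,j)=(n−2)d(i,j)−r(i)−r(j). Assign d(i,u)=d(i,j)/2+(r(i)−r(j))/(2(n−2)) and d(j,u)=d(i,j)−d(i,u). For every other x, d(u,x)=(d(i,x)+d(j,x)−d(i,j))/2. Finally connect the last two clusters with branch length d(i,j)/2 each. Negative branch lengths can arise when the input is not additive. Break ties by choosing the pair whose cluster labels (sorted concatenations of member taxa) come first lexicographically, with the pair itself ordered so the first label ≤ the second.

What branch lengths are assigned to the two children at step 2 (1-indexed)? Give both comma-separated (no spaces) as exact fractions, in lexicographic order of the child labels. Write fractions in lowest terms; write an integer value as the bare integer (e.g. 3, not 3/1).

61/4,9/4

step 1: merge (D,S) at d=28, Q=-127; branch lengths D→91/4, S→21/4; new cluster DS
  updated: d(DS,K)=35/2, d(DS,R)=18
step 2: merge (DS,K) at d=35/2, Q=-81/2; branch lengths DS→61/4, K→9/4; new cluster DKS
  updated: d(DKS,R)=11/4
step 3: merge (DKS,R) at d=11/4; branch lengths DKS→11/8, R→11/8; new cluster DKRS
final tree: (((D:91/4,S:21/4):61/4,K:9/4):11/8,R:11/8)
total length: 193/4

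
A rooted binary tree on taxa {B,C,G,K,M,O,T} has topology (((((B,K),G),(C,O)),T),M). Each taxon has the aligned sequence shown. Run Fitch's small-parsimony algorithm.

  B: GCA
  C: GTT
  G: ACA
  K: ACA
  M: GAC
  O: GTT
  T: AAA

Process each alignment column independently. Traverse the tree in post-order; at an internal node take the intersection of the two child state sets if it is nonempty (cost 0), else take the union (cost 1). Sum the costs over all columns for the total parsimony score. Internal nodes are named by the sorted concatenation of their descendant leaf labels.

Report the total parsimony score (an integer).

7

[col 0] BK: children B:{G}, K:{A} ∪→ {A,G}; cost 1
[col 0] BGK: children BK:{A,G}, G:{A} ∩→ {A}; cost 0
[col 0] CO: children C:{G}, O:{G} ∩→ {G}; cost 0
[col 0] BCGKO: children BGK:{A}, CO:{G} ∪→ {A,G}; cost 1
[col 0] BCGKOT: children BCGKO:{A,G}, T:{A} ∩→ {A}; cost 0
[col 0] BCGKMOT: children BCGKOT:{A}, M:{G} ∪→ {A,G}; cost 1
[col 1] BK: children B:{C}, K:{C} ∩→ {C}; cost 0
[col 1] BGK: children BK:{C}, G:{C} ∩→ {C}; cost 0
[col 1] CO: children C:{T}, O:{T} ∩→ {T}; cost 0
[col 1] BCGKO: children BGK:{C}, CO:{T} ∪→ {C,T}; cost 1
[col 1] BCGKOT: children BCGKO:{C,T}, T:{A} ∪→ {A,C,T}; cost 1
[col 1] BCGKMOT: children BCGKOT:{A,C,T}, M:{A} ∩→ {A}; cost 0
[col 2] BK: children B:{A}, K:{A} ∩→ {A}; cost 0
[col 2] BGK: children BK:{A}, G:{A} ∩→ {A}; cost 0
[col 2] CO: children C:{T}, O:{T} ∩→ {T}; cost 0
[col 2] BCGKO: children BGK:{A}, CO:{T} ∪→ {A,T}; cost 1
[col 2] BCGKOT: children BCGKO:{A,T}, T:{A} ∩→ {A}; cost 0
[col 2] BCGKMOT: children BCGKOT:{A}, M:{C} ∪→ {A,C}; cost 1
per-site changes: [3, 2, 2]; total = 7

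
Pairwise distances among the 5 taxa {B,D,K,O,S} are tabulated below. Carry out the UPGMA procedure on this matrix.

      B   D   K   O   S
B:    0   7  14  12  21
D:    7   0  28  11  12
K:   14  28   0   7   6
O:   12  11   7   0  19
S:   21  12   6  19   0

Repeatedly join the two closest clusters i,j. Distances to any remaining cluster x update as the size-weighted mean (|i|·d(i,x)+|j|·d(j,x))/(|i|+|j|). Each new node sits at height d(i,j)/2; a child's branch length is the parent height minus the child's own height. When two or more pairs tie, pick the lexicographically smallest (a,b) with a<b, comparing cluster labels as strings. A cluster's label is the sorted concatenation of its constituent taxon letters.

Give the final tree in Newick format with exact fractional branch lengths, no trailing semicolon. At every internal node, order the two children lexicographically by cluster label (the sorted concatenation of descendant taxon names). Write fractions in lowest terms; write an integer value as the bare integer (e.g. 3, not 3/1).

(((B:7/2,D:7/2):9/4,O:23/4):8/3,(K:3,S:3):65/12)

step 1: merge (K,S) at d=6; branch lengths K→3, S→3; new cluster KS
  updated: d(B,KS)=35/2, d(D,KS)=20, d(KS,O)=13
step 2: merge (B,D) at d=7; branch lengths B→7/2, D→7/2; new cluster BD
  updated: d(BD,KS)=75/4, d(BD,O)=23/2
step 3: merge (BD,O) at d=23/2; branch lengths BD→9/4, O→23/4; new cluster BDO
  updated: d(BDO,KS)=101/6
step 4: merge (BDO,KS) at d=101/6; branch lengths BDO→8/3, KS→65/12; new cluster BDKOS
final tree: (((B:7/2,D:7/2):9/4,O:23/4):8/3,(K:3,S:3):65/12)
total length: 349/12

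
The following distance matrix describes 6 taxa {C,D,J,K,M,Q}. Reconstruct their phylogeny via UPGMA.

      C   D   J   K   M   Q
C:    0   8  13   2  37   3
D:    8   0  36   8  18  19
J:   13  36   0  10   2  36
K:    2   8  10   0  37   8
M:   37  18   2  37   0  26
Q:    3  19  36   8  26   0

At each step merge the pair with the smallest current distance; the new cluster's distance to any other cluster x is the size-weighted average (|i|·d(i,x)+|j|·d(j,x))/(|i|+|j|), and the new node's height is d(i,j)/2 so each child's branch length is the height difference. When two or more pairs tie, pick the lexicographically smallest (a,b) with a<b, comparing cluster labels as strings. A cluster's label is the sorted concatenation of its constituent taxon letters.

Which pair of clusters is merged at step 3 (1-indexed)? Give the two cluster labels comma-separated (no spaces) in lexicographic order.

step 1: merge (C,K) at d=2; branch lengths C→1, K→1; new cluster CK
  updated: d(CK,D)=8, d(CK,J)=23/2, d(CK,M)=37, d(CK,Q)=11/2
step 2: merge (J,M) at d=2; branch lengths J→1, M→1; new cluster JM
  updated: d(CK,JM)=97/4, d(D,JM)=27, d(JM,Q)=31
step 3: merge (CK,Q) at d=11/2; branch lengths CK→7/4, Q→11/4; new cluster CKQ
  updated: d(CKQ,D)=35/3, d(CKQ,JM)=53/2
step 4: merge (CKQ,D) at d=35/3; branch lengths CKQ→37/12, D→35/6; new cluster CDKQ
  updated: d(CDKQ,JM)=213/8
step 5: merge (CDKQ,JM) at d=213/8; branch lengths CDKQ→359/48, JM→197/16; new cluster CDJKMQ
final tree: ((((C:1,K:1):7/4,Q:11/4):37/12,D:35/6):359/48,(J:1,M:1):197/16)
total length: 893/24

CK,Q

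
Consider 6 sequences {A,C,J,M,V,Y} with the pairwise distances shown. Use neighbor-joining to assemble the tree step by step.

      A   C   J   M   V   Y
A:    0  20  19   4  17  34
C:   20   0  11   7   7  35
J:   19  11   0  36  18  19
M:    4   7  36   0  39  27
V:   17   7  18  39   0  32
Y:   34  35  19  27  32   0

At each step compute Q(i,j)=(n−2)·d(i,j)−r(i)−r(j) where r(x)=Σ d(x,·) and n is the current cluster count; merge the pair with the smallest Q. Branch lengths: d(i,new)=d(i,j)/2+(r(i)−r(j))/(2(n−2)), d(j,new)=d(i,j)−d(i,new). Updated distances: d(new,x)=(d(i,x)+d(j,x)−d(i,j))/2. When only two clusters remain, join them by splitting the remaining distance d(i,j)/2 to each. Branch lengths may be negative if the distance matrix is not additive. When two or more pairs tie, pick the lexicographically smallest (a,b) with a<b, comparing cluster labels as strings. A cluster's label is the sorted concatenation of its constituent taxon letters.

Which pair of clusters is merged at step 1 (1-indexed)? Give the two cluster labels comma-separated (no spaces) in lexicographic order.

1. join A+M (d=4, Q=-191) ⇒ AM; edges |A|=-3/8, |M|=35/8
  updated: d(AM,C)=23/2, d(AM,J)=51/2, d(AM,V)=26, d(AM,Y)=57/2
2. join J+Y (d=19, Q=-131) ⇒ JY; edges |J|=8/3, |Y|=49/3
  updated: d(AM,JY)=35/2, d(C,JY)=27/2, d(JY,V)=31/2
3. join AM+JY (d=35/2, Q=-133/2) ⇒ AJMY; edges |AM|=87/8, |JY|=53/8
  updated: d(AJMY,C)=15/4, d(AJMY,V)=12
4. join AJMY+C (d=15/4, Q=-91/4) ⇒ ACJMY; edges |AJMY|=35/8, |C|=-5/8
  updated: d(ACJMY,V)=61/8
5. join ACJMY+V (d=61/8) ⇒ ACJMVY; edges |ACJMY|=61/16, |V|=61/16
final tree: ((((A:-3/8,M:35/8):87/8,(J:8/3,Y:49/3):53/8):35/8,C:-5/8):61/16,V:61/16)
total length: 415/8

A,M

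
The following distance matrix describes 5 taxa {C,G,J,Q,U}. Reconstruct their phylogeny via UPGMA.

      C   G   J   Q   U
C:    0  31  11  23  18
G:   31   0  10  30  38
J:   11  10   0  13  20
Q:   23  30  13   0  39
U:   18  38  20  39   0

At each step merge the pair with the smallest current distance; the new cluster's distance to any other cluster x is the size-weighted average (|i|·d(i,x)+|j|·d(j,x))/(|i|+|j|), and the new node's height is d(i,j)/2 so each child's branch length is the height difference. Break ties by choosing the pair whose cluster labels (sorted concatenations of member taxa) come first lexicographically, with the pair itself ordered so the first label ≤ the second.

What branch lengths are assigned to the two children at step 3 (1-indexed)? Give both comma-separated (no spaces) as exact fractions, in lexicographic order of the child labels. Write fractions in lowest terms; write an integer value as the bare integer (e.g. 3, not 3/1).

23/4,43/4

iteration 1: select G,J (d=10); attach at lengths (5, 5); label the merged cluster GJ
  updated: d(C,GJ)=21, d(GJ,Q)=43/2, d(GJ,U)=29
iteration 2: select C,U (d=18); attach at lengths (9, 9); label the merged cluster CU
  updated: d(CU,GJ)=25, d(CU,Q)=31
iteration 3: select GJ,Q (d=43/2); attach at lengths (23/4, 43/4); label the merged cluster GJQ
  updated: d(CU,GJQ)=27
iteration 4: select CU,GJQ (d=27); attach at lengths (9/2, 11/4); label the merged cluster CGJQU
final tree: ((C:9,U:9):9/2,((G:5,J:5):23/4,Q:43/4):11/4)
total length: 207/4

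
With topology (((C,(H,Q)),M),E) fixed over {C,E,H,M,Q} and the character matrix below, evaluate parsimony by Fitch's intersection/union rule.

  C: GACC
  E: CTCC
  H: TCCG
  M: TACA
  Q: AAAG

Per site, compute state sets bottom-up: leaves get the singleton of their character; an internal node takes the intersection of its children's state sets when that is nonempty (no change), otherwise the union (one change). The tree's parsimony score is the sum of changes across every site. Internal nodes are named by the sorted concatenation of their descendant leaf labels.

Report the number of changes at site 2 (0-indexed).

1

[col 0] HQ: children H:{T}, Q:{A} ∪→ {A,T}; cost 1
[col 0] CHQ: children C:{G}, HQ:{A,T} ∪→ {A,G,T}; cost 1
[col 0] CHMQ: children CHQ:{A,G,T}, M:{T} ∩→ {T}; cost 0
[col 0] CEHMQ: children CHMQ:{T}, E:{C} ∪→ {C,T}; cost 1
[col 1] HQ: children H:{C}, Q:{A} ∪→ {A,C}; cost 1
[col 1] CHQ: children C:{A}, HQ:{A,C} ∩→ {A}; cost 0
[col 1] CHMQ: children CHQ:{A}, M:{A} ∩→ {A}; cost 0
[col 1] CEHMQ: children CHMQ:{A}, E:{T} ∪→ {A,T}; cost 1
[col 2] HQ: children H:{C}, Q:{A} ∪→ {A,C}; cost 1
[col 2] CHQ: children C:{C}, HQ:{A,C} ∩→ {C}; cost 0
[col 2] CHMQ: children CHQ:{C}, M:{C} ∩→ {C}; cost 0
[col 2] CEHMQ: children CHMQ:{C}, E:{C} ∩→ {C}; cost 0
[col 3] HQ: children H:{G}, Q:{G} ∩→ {G}; cost 0
[col 3] CHQ: children C:{C}, HQ:{G} ∪→ {C,G}; cost 1
[col 3] CHMQ: children CHQ:{C,G}, M:{A} ∪→ {A,C,G}; cost 1
[col 3] CEHMQ: children CHMQ:{A,C,G}, E:{C} ∩→ {C}; cost 0
per-site changes: [3, 2, 1, 2]; total = 8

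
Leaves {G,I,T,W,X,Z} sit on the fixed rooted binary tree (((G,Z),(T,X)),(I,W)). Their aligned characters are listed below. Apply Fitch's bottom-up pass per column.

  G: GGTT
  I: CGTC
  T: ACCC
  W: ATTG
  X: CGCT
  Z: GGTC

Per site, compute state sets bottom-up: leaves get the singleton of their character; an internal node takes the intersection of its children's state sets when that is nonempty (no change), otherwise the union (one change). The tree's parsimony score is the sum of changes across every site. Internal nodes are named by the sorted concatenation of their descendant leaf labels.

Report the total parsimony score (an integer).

site 0, node GZ: G={G} ∩ Z={G} → {G} (+0)
site 0, node TX: T={A} ∪ X={C} → {A,C} (+1)
site 0, node GTXZ: GZ={G} ∪ TX={A,C} → {A,C,G} (+1)
site 0, node IW: I={C} ∪ W={A} → {A,C} (+1)
site 0, node GITWXZ: GTXZ={A,C,G} ∩ IW={A,C} → {A,C} (+0)
site 1, node GZ: G={G} ∩ Z={G} → {G} (+0)
site 1, node TX: T={C} ∪ X={G} → {C,G} (+1)
site 1, node GTXZ: GZ={G} ∩ TX={C,G} → {G} (+0)
site 1, node IW: I={G} ∪ W={T} → {G,T} (+1)
site 1, node GITWXZ: GTXZ={G} ∩ IW={G,T} → {G} (+0)
site 2, node GZ: G={T} ∩ Z={T} → {T} (+0)
site 2, node TX: T={C} ∩ X={C} → {C} (+0)
site 2, node GTXZ: GZ={T} ∪ TX={C} → {C,T} (+1)
site 2, node IW: I={T} ∩ W={T} → {T} (+0)
site 2, node GITWXZ: GTXZ={C,T} ∩ IW={T} → {T} (+0)
site 3, node GZ: G={T} ∪ Z={C} → {C,T} (+1)
site 3, node TX: T={C} ∪ X={T} → {C,T} (+1)
site 3, node GTXZ: GZ={C,T} ∩ TX={C,T} → {C,T} (+0)
site 3, node IW: I={C} ∪ W={G} → {C,G} (+1)
site 3, node GITWXZ: GTXZ={C,T} ∩ IW={C,G} → {C} (+0)
per-site changes: [3, 2, 1, 3]; total = 9

9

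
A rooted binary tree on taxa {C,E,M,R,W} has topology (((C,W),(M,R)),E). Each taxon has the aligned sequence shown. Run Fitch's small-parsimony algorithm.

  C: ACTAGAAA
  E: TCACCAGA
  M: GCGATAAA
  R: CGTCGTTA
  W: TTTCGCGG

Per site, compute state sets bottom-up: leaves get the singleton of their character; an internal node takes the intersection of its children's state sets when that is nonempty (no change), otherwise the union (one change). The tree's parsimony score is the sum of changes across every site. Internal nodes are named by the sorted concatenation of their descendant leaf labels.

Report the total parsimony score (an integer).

[col 0] CW: children C:{A}, W:{T} ∪→ {A,T}; cost 1
[col 0] MR: children M:{G}, R:{C} ∪→ {C,G}; cost 1
[col 0] CMRW: children CW:{A,T}, MR:{C,G} ∪→ {A,C,G,T}; cost 1
[col 0] CEMRW: children CMRW:{A,C,G,T}, E:{T} ∩→ {T}; cost 0
[col 1] CW: children C:{C}, W:{T} ∪→ {C,T}; cost 1
[col 1] MR: children M:{C}, R:{G} ∪→ {C,G}; cost 1
[col 1] CMRW: children CW:{C,T}, MR:{C,G} ∩→ {C}; cost 0
[col 1] CEMRW: children CMRW:{C}, E:{C} ∩→ {C}; cost 0
[col 2] CW: children C:{T}, W:{T} ∩→ {T}; cost 0
[col 2] MR: children M:{G}, R:{T} ∪→ {G,T}; cost 1
[col 2] CMRW: children CW:{T}, MR:{G,T} ∩→ {T}; cost 0
[col 2] CEMRW: children CMRW:{T}, E:{A} ∪→ {A,T}; cost 1
[col 3] CW: children C:{A}, W:{C} ∪→ {A,C}; cost 1
[col 3] MR: children M:{A}, R:{C} ∪→ {A,C}; cost 1
[col 3] CMRW: children CW:{A,C}, MR:{A,C} ∩→ {A,C}; cost 0
[col 3] CEMRW: children CMRW:{A,C}, E:{C} ∩→ {C}; cost 0
[col 4] CW: children C:{G}, W:{G} ∩→ {G}; cost 0
[col 4] MR: children M:{T}, R:{G} ∪→ {G,T}; cost 1
[col 4] CMRW: children CW:{G}, MR:{G,T} ∩→ {G}; cost 0
[col 4] CEMRW: children CMRW:{G}, E:{C} ∪→ {C,G}; cost 1
[col 5] CW: children C:{A}, W:{C} ∪→ {A,C}; cost 1
[col 5] MR: children M:{A}, R:{T} ∪→ {A,T}; cost 1
[col 5] CMRW: children CW:{A,C}, MR:{A,T} ∩→ {A}; cost 0
[col 5] CEMRW: children CMRW:{A}, E:{A} ∩→ {A}; cost 0
[col 6] CW: children C:{A}, W:{G} ∪→ {A,G}; cost 1
[col 6] MR: children M:{A}, R:{T} ∪→ {A,T}; cost 1
[col 6] CMRW: children CW:{A,G}, MR:{A,T} ∩→ {A}; cost 0
[col 6] CEMRW: children CMRW:{A}, E:{G} ∪→ {A,G}; cost 1
[col 7] CW: children C:{A}, W:{G} ∪→ {A,G}; cost 1
[col 7] MR: children M:{A}, R:{A} ∩→ {A}; cost 0
[col 7] CMRW: children CW:{A,G}, MR:{A} ∩→ {A}; cost 0
[col 7] CEMRW: children CMRW:{A}, E:{A} ∩→ {A}; cost 0
per-site changes: [3, 2, 2, 2, 2, 2, 3, 1]; total = 17

17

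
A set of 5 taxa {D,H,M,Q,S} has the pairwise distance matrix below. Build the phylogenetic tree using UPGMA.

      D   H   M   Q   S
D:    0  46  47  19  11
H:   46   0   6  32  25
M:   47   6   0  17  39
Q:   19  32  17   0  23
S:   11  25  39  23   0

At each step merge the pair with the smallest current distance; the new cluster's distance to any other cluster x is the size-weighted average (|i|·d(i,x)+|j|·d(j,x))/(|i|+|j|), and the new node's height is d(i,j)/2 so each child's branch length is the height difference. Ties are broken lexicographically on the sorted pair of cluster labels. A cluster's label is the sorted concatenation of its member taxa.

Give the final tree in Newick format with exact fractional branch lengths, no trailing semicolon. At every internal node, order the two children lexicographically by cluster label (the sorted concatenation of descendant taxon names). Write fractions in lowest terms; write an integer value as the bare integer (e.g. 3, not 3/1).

iteration 1: select H,M (d=6); attach at lengths (3, 3); label the merged cluster HM
  updated: d(D,HM)=93/2, d(HM,Q)=49/2, d(HM,S)=32
iteration 2: select D,S (d=11); attach at lengths (11/2, 11/2); label the merged cluster DS
  updated: d(DS,HM)=157/4, d(DS,Q)=21
iteration 3: select DS,Q (d=21); attach at lengths (5, 21/2); label the merged cluster DQS
  updated: d(DQS,HM)=103/3
iteration 4: select DQS,HM (d=103/3); attach at lengths (20/3, 85/6); label the merged cluster DHMQS
final tree: (((D:11/2,S:11/2):5,Q:21/2):20/3,(H:3,M:3):85/6)
total length: 160/3

(((D:11/2,S:11/2):5,Q:21/2):20/3,(H:3,M:3):85/6)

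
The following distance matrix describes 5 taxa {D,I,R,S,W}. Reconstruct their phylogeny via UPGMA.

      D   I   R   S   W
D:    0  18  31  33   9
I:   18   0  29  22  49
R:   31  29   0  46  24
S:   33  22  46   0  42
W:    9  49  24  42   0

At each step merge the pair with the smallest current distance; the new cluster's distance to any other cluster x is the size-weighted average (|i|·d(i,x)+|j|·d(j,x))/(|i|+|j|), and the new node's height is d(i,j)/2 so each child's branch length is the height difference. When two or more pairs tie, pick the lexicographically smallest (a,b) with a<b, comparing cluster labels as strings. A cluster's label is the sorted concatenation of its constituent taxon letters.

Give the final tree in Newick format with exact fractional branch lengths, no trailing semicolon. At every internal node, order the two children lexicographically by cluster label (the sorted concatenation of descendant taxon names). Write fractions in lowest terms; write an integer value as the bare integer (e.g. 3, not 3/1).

1. join D+W (d=9) ⇒ DW; edges |D|=9/2, |W|=9/2
  updated: d(DW,I)=67/2, d(DW,R)=55/2, d(DW,S)=75/2
2. join I+S (d=22) ⇒ IS; edges |I|=11, |S|=11
  updated: d(DW,IS)=71/2, d(IS,R)=75/2
3. join DW+R (d=55/2) ⇒ DRW; edges |DW|=37/4, |R|=55/4
  updated: d(DRW,IS)=217/6
4. join DRW+IS (d=217/6) ⇒ DIRSW; edges |DRW|=13/3, |IS|=85/12
final tree: (((D:9/2,W:9/2):37/4,R:55/4):13/3,(I:11,S:11):85/12)
total length: 785/12

(((D:9/2,W:9/2):37/4,R:55/4):13/3,(I:11,S:11):85/12)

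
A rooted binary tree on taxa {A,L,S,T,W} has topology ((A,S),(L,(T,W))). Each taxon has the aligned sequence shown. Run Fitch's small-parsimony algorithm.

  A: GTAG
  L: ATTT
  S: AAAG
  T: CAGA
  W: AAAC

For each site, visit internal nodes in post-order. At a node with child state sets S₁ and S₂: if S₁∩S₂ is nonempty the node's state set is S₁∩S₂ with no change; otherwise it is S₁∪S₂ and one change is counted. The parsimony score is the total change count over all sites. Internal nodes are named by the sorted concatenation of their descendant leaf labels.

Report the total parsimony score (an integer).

9

[col 0] AS: children A:{G}, S:{A} ∪→ {A,G}; cost 1
[col 0] TW: children T:{C}, W:{A} ∪→ {A,C}; cost 1
[col 0] LTW: children L:{A}, TW:{A,C} ∩→ {A}; cost 0
[col 0] ALSTW: children AS:{A,G}, LTW:{A} ∩→ {A}; cost 0
[col 1] AS: children A:{T}, S:{A} ∪→ {A,T}; cost 1
[col 1] TW: children T:{A}, W:{A} ∩→ {A}; cost 0
[col 1] LTW: children L:{T}, TW:{A} ∪→ {A,T}; cost 1
[col 1] ALSTW: children AS:{A,T}, LTW:{A,T} ∩→ {A,T}; cost 0
[col 2] AS: children A:{A}, S:{A} ∩→ {A}; cost 0
[col 2] TW: children T:{G}, W:{A} ∪→ {A,G}; cost 1
[col 2] LTW: children L:{T}, TW:{A,G} ∪→ {A,G,T}; cost 1
[col 2] ALSTW: children AS:{A}, LTW:{A,G,T} ∩→ {A}; cost 0
[col 3] AS: children A:{G}, S:{G} ∩→ {G}; cost 0
[col 3] TW: children T:{A}, W:{C} ∪→ {A,C}; cost 1
[col 3] LTW: children L:{T}, TW:{A,C} ∪→ {A,C,T}; cost 1
[col 3] ALSTW: children AS:{G}, LTW:{A,C,T} ∪→ {A,C,G,T}; cost 1
per-site changes: [2, 2, 2, 3]; total = 9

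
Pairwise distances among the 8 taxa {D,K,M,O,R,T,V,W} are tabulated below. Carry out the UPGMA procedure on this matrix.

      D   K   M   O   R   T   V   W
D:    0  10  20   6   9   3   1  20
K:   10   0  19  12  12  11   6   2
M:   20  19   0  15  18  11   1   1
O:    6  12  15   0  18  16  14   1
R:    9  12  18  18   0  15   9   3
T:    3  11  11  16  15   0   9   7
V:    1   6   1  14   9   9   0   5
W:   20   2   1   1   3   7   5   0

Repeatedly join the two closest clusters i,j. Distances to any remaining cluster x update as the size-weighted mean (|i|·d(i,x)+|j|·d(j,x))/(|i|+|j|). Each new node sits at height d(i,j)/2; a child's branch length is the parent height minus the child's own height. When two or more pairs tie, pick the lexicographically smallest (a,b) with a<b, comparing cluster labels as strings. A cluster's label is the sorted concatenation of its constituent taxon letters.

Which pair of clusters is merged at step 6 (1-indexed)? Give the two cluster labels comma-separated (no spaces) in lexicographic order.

1. join D+V (d=1) ⇒ DV; edges |D|=1/2, |V|=1/2
  updated: d(DV,K)=8, d(DV,M)=21/2, d(DV,O)=10, d(DV,R)=9, d(DV,T)=6, d(DV,W)=25/2
2. join M+W (d=1) ⇒ MW; edges |M|=1/2, |W|=1/2
  updated: d(DV,MW)=23/2, d(K,MW)=21/2, d(MW,O)=8, d(MW,R)=21/2, d(MW,T)=9
3. join DV+T (d=6) ⇒ DTV; edges |DV|=5/2, |T|=3
  updated: d(DTV,K)=9, d(DTV,MW)=32/3, d(DTV,O)=12, d(DTV,R)=11
4. join MW+O (d=8) ⇒ MOW; edges |MW|=7/2, |O|=4
  updated: d(DTV,MOW)=100/9, d(K,MOW)=11, d(MOW,R)=13
5. join DTV+K (d=9) ⇒ DKTV; edges |DTV|=3/2, |K|=9/2
  updated: d(DKTV,MOW)=133/12, d(DKTV,R)=45/4
6. join DKTV+MOW (d=133/12) ⇒ DKMOTVW; edges |DKTV|=25/24, |MOW|=37/24
  updated: d(DKMOTVW,R)=12
7. join DKMOTVW+R (d=12) ⇒ DKMORTVW; edges |DKMOTVW|=11/24, |R|=6
final tree: (((((D:1/2,V:1/2):5/2,T:3):3/2,K:9/2):25/24,((M:1/2,W:1/2):7/2,O:4):37/24):11/24,R:6)
total length: 721/24

DKTV,MOW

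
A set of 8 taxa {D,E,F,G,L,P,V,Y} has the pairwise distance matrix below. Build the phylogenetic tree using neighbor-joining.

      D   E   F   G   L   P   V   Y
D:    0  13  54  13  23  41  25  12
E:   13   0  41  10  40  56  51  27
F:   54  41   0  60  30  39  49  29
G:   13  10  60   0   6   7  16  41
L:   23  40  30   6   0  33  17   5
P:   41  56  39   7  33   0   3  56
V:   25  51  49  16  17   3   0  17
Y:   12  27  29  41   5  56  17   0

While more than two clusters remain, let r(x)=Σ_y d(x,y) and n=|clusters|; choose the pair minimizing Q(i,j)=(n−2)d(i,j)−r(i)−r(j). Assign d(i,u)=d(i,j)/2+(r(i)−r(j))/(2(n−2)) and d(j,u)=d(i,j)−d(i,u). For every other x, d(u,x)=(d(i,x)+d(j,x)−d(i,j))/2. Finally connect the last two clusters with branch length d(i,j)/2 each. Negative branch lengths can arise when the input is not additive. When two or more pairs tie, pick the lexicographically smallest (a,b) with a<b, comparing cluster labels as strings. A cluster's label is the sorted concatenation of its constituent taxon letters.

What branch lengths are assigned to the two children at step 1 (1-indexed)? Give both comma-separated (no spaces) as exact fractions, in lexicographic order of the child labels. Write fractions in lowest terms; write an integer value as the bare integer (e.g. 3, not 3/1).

step 1: merge (P,V) at d=3, Q=-395; branch lengths P→25/4, V→-13/4; new cluster PV
  updated: d(D,PV)=63/2, d(E,PV)=52, d(F,PV)=85/2, d(G,PV)=10, d(L,PV)=47/2, d(PV,Y)=35
step 2: merge (G,PV) at d=10, Q=-569/2; branch lengths G→-9/20, PV→209/20; new cluster GPV
  updated: d(D,GPV)=69/4, d(E,GPV)=26, d(F,GPV)=185/4, d(GPV,L)=39/4, d(GPV,Y)=33
step 3: merge (D,E) at d=13, Q=-857/4; branch lengths D→97/32, E→319/32; new cluster DE
  updated: d(DE,F)=41, d(DE,GPV)=121/8, d(DE,L)=25, d(DE,Y)=13
step 4: merge (DE,GPV) at d=121/8, Q=-1223/8; branch lengths DE→283/48, GPV→443/48; new cluster DEGPV
  updated: d(DEGPV,F)=577/16, d(DEGPV,L)=157/16, d(DEGPV,Y)=247/16
step 5: merge (DEGPV,L) at d=157/16, Q=-173/2; branch lengths DEGPV→289/32, L→25/32; new cluster DEGLPV
  updated: d(DEGLPV,F)=225/8, d(DEGLPV,Y)=85/16
step 6: merge (DEGLPV,F) at d=225/8, Q=-999/16; branch lengths DEGLPV→71/32, F→829/32; new cluster DEFGLPV
  updated: d(DEFGLPV,Y)=99/32
step 7: merge (DEFGLPV,Y) at d=99/32; branch lengths DEFGLPV→99/64, Y→99/64; new cluster DEFGLPVY
final tree: (((((D:97/32,E:319/32):283/48,(G:-9/20,(P:25/4,V:-13/4):209/20):443/48):289/32,L:25/32):71/32,F:829/32):99/64,Y:99/64)
total length: 2629/32

25/4,-13/4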